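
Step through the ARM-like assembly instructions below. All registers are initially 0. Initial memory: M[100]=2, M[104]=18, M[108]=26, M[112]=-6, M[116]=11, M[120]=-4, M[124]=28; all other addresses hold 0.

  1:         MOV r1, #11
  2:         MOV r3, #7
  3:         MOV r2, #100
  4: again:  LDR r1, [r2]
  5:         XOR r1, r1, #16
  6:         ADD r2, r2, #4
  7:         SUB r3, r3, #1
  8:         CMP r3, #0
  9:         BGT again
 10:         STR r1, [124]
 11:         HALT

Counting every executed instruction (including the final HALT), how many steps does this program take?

MOV r1, #11 → r1=11
MOV r3, #7 → r3=7
MOV r2, #100 → r2=100
LDR r1, [r2] → r1=M[100]=2
XOR r1, r1, #16 → r1=2^16=18
ADD r2, r2, #4 → r2=100+4=104
SUB r3, r3, #1 → r3=7-1=6
CMP r3, #0  (cmp 6,0)
BGT again: taken
LDR r1, [r2] → r1=M[104]=18
XOR r1, r1, #16 → r1=18^16=2
ADD r2, r2, #4 → r2=104+4=108
SUB r3, r3, #1 → r3=6-1=5
CMP r3, #0  (cmp 5,0)
BGT again: taken
LDR r1, [r2] → r1=M[108]=26
XOR r1, r1, #16 → r1=26^16=10
ADD r2, r2, #4 → r2=108+4=112
SUB r3, r3, #1 → r3=5-1=4
CMP r3, #0  (cmp 4,0)
BGT again: taken
LDR r1, [r2] → r1=M[112]=-6
XOR r1, r1, #16 → r1=(-6)^16=-22
ADD r2, r2, #4 → r2=112+4=116
SUB r3, r3, #1 → r3=4-1=3
CMP r3, #0  (cmp 3,0)
BGT again: taken
LDR r1, [r2] → r1=M[116]=11
XOR r1, r1, #16 → r1=11^16=27
ADD r2, r2, #4 → r2=116+4=120
SUB r3, r3, #1 → r3=3-1=2
CMP r3, #0  (cmp 2,0)
BGT again: taken
LDR r1, [r2] → r1=M[120]=-4
XOR r1, r1, #16 → r1=(-4)^16=-20
ADD r2, r2, #4 → r2=120+4=124
SUB r3, r3, #1 → r3=2-1=1
CMP r3, #0  (cmp 1,0)
BGT again: taken
LDR r1, [r2] → r1=M[124]=28
XOR r1, r1, #16 → r1=28^16=12
ADD r2, r2, #4 → r2=124+4=128
SUB r3, r3, #1 → r3=1-1=0
CMP r3, #0  (cmp 0,0)
BGT again: not taken
STR r1, [124] → M[124]=12
halt.
Total executed instructions: 47.

47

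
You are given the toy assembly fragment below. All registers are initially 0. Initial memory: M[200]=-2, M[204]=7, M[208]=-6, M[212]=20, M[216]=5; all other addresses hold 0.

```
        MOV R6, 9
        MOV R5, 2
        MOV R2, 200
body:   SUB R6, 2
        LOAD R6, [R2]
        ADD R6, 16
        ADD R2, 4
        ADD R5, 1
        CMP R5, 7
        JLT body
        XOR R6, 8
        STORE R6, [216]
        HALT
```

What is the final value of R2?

220

after MOV R6, 9: R6=9
after MOV R5, 2: R5=2
after MOV R2, 200: R2=200
after SUB R6, 2: R6=9-2=7
after LOAD R6, [R2]: R6=M[200]=-2
after ADD R6, 16: R6=(-2)+16=14
after ADD R2, 4: R2=200+4=204
after ADD R5, 1: R5=2+1=3
CMP R5, 7  (cmp 3,7)
JLT body: taken
after SUB R6, 2: R6=14-2=12
after LOAD R6, [R2]: R6=M[204]=7
after ADD R6, 16: R6=7+16=23
after ADD R2, 4: R2=204+4=208
after ADD R5, 1: R5=3+1=4
CMP R5, 7  (cmp 4,7)
JLT body: taken
after SUB R6, 2: R6=23-2=21
after LOAD R6, [R2]: R6=M[208]=-6
after ADD R6, 16: R6=(-6)+16=10
after ADD R2, 4: R2=208+4=212
after ADD R5, 1: R5=4+1=5
CMP R5, 7  (cmp 5,7)
JLT body: taken
after SUB R6, 2: R6=10-2=8
after LOAD R6, [R2]: R6=M[212]=20
after ADD R6, 16: R6=20+16=36
after ADD R2, 4: R2=212+4=216
after ADD R5, 1: R5=5+1=6
CMP R5, 7  (cmp 6,7)
JLT body: taken
after SUB R6, 2: R6=36-2=34
after LOAD R6, [R2]: R6=M[216]=5
after ADD R6, 16: R6=5+16=21
after ADD R2, 4: R2=216+4=220
after ADD R5, 1: R5=6+1=7
CMP R5, 7  (cmp 7,7)
JLT body: not taken
after XOR R6, 8: R6=21^8=29
STORE R6, [216] → M[216]=29
halt.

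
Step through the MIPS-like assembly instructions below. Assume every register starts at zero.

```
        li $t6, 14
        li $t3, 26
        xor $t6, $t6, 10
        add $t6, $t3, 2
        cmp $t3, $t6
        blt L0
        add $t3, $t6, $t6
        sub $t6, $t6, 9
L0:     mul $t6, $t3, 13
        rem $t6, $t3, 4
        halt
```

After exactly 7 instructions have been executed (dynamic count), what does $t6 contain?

$t6=14
$t3=26
$t6=14^10=4
$t6=26+2=28
cmp $t3, $t6  (cmp 26,28)
blt L0: taken
$t6=26*13=338
After step 7: $t6 = 338.

338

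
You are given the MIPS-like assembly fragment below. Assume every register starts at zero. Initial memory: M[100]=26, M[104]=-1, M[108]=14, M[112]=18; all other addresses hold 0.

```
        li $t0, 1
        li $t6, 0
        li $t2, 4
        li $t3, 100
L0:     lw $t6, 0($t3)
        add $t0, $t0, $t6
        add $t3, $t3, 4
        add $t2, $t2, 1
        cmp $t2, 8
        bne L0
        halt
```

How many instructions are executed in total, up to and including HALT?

29

li $t0, 1 → $t0=1
li $t6, 0 → $t6=0
li $t2, 4 → $t2=4
li $t3, 100 → $t3=100
lw $t6, 0($t3) → $t6=M[100]=26
add $t0, $t0, $t6 → $t0=1+26=27
add $t3, $t3, 4 → $t3=100+4=104
add $t2, $t2, 1 → $t2=4+1=5
cmp $t2, 8  (cmp 5,8)
bne L0: taken
lw $t6, 0($t3) → $t6=M[104]=-1
add $t0, $t0, $t6 → $t0=27+(-1)=26
add $t3, $t3, 4 → $t3=104+4=108
add $t2, $t2, 1 → $t2=5+1=6
cmp $t2, 8  (cmp 6,8)
bne L0: taken
lw $t6, 0($t3) → $t6=M[108]=14
add $t0, $t0, $t6 → $t0=26+14=40
add $t3, $t3, 4 → $t3=108+4=112
add $t2, $t2, 1 → $t2=6+1=7
cmp $t2, 8  (cmp 7,8)
bne L0: taken
lw $t6, 0($t3) → $t6=M[112]=18
add $t0, $t0, $t6 → $t0=40+18=58
add $t3, $t3, 4 → $t3=112+4=116
add $t2, $t2, 1 → $t2=7+1=8
cmp $t2, 8  (cmp 8,8)
bne L0: not taken
halt.
Total executed instructions: 29.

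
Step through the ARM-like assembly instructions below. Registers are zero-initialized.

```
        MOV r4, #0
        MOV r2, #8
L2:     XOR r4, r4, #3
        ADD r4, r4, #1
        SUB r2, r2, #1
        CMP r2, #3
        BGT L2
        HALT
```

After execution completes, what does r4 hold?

r4=0
r2=8
r4=0^3=3
r4=3+1=4
r2=8-1=7
CMP r2, #3  (cmp 7,3)
BGT L2: taken
r4=4^3=7
r4=7+1=8
r2=7-1=6
CMP r2, #3  (cmp 6,3)
BGT L2: taken
r4=8^3=11
r4=11+1=12
r2=6-1=5
CMP r2, #3  (cmp 5,3)
BGT L2: taken
r4=12^3=15
r4=15+1=16
r2=5-1=4
CMP r2, #3  (cmp 4,3)
BGT L2: taken
r4=16^3=19
r4=19+1=20
r2=4-1=3
CMP r2, #3  (cmp 3,3)
BGT L2: not taken
halt.

20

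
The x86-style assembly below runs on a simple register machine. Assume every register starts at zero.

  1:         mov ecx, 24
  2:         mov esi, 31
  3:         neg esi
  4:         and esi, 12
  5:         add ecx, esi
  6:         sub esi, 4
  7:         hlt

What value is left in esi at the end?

after mov ecx, 24: ecx=24
after mov esi, 31: esi=31
after neg esi: esi=-(31)=-31
after and esi, 12: esi=(-31)&12=0
after add ecx, esi: ecx=24+0=24
after sub esi, 4: esi=0-4=-4
halt.

-4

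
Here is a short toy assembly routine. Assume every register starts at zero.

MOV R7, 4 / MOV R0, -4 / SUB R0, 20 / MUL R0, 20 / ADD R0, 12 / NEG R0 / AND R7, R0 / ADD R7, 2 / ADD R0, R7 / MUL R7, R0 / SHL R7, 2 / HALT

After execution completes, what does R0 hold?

474

MOV R7, 4 → R7=4
MOV R0, -4 → R0=-4
SUB R0, 20 → R0=(-4)-20=-24
MUL R0, 20 → R0=(-24)*20=-480
ADD R0, 12 → R0=(-480)+12=-468
NEG R0 → R0=-(-468)=468
AND R7, R0 → R7=4&468=4
ADD R7, 2 → R7=4+2=6
ADD R0, R7 → R0=468+6=474
MUL R7, R0 → R7=6*474=2844
SHL R7, 2 → R7=2844<<2=11376
halt.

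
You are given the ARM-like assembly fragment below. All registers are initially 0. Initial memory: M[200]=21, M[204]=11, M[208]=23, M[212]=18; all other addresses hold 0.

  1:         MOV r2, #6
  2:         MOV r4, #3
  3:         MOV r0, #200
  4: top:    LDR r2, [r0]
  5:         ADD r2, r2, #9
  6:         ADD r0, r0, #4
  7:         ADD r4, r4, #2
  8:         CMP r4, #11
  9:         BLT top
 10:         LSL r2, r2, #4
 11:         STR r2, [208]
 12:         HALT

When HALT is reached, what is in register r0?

after MOV r2, #6: r2=6
after MOV r4, #3: r4=3
after MOV r0, #200: r0=200
after LDR r2, [r0]: r2=M[200]=21
after ADD r2, r2, #9: r2=21+9=30
after ADD r0, r0, #4: r0=200+4=204
after ADD r4, r4, #2: r4=3+2=5
CMP r4, #11  (cmp 5,11)
BLT top: taken
after LDR r2, [r0]: r2=M[204]=11
after ADD r2, r2, #9: r2=11+9=20
after ADD r0, r0, #4: r0=204+4=208
after ADD r4, r4, #2: r4=5+2=7
CMP r4, #11  (cmp 7,11)
BLT top: taken
after LDR r2, [r0]: r2=M[208]=23
after ADD r2, r2, #9: r2=23+9=32
after ADD r0, r0, #4: r0=208+4=212
after ADD r4, r4, #2: r4=7+2=9
CMP r4, #11  (cmp 9,11)
BLT top: taken
after LDR r2, [r0]: r2=M[212]=18
after ADD r2, r2, #9: r2=18+9=27
after ADD r0, r0, #4: r0=212+4=216
after ADD r4, r4, #2: r4=9+2=11
CMP r4, #11  (cmp 11,11)
BLT top: not taken
after LSL r2, r2, #4: r2=27<<4=432
STR r2, [208] → M[208]=432
halt.

216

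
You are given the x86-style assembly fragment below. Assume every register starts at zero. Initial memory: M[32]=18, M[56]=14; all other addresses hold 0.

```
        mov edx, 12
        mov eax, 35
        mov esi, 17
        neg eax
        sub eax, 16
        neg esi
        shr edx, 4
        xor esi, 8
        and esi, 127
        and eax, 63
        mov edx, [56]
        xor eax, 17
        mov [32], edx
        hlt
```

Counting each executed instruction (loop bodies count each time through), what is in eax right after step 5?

-51

edx=12
eax=35
esi=17
eax=-(35)=-35
eax=(-35)-16=-51
After step 5: eax = -51.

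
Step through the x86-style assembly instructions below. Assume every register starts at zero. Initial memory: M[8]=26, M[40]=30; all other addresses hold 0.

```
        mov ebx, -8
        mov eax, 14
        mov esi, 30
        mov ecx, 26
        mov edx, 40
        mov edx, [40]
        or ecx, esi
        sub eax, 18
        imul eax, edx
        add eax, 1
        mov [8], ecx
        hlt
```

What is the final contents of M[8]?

30

after mov ebx, -8: ebx=-8
after mov eax, 14: eax=14
after mov esi, 30: esi=30
after mov ecx, 26: ecx=26
after mov edx, 40: edx=40
after mov edx, [40]: edx=M[40]=30
after or ecx, esi: ecx=26|30=30
after sub eax, 18: eax=14-18=-4
after imul eax, edx: eax=(-4)*30=-120
after add eax, 1: eax=(-120)+1=-119
mov [8], ecx → M[8]=30
halt.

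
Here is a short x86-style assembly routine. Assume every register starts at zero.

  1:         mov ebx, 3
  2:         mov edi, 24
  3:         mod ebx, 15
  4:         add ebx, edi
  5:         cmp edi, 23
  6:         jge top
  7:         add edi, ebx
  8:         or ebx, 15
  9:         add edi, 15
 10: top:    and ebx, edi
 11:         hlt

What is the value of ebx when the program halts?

24

mov ebx, 3 → ebx=3
mov edi, 24 → edi=24
mod ebx, 15 → ebx=3%15=3
add ebx, edi → ebx=3+24=27
cmp edi, 23  (cmp 24,23)
jge top: taken
and ebx, edi → ebx=27&24=24
halt.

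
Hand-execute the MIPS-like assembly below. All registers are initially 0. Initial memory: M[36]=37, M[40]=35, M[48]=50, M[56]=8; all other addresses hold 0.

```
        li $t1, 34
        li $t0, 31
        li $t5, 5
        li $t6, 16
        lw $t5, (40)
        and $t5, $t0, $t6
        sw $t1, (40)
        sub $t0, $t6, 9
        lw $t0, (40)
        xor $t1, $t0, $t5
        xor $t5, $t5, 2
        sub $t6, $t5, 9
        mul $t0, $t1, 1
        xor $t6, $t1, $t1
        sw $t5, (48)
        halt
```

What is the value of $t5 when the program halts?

li $t1, 34 → $t1=34
li $t0, 31 → $t0=31
li $t5, 5 → $t5=5
li $t6, 16 → $t6=16
lw $t5, (40) → $t5=M[40]=35
and $t5, $t0, $t6 → $t5=31&16=16
sw $t1, (40) → M[40]=34
sub $t0, $t6, 9 → $t0=16-9=7
lw $t0, (40) → $t0=M[40]=34
xor $t1, $t0, $t5 → $t1=34^16=50
xor $t5, $t5, 2 → $t5=16^2=18
sub $t6, $t5, 9 → $t6=18-9=9
mul $t0, $t1, 1 → $t0=50*1=50
xor $t6, $t1, $t1 → $t6=50^50=0
sw $t5, (48) → M[48]=18
halt.

18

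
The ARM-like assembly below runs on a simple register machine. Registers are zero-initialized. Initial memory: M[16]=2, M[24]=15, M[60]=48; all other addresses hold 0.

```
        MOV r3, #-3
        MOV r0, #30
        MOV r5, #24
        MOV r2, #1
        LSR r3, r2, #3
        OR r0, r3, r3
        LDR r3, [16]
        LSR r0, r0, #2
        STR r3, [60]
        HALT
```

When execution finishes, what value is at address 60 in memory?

2

r3=-3
r0=30
r5=24
r2=1
r3=1>>3=0
r0=0|0=0
r3=M[16]=2
r0=0>>2=0
STR r3, [60] → M[60]=2
halt.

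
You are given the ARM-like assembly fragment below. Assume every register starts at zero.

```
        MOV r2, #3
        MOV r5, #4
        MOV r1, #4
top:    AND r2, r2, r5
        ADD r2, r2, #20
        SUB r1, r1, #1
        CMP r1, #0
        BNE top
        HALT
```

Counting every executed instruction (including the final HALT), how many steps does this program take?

24

after MOV r2, #3: r2=3
after MOV r5, #4: r5=4
after MOV r1, #4: r1=4
after AND r2, r2, r5: r2=3&4=0
after ADD r2, r2, #20: r2=0+20=20
after SUB r1, r1, #1: r1=4-1=3
CMP r1, #0  (cmp 3,0)
BNE top: taken
after AND r2, r2, r5: r2=20&4=4
after ADD r2, r2, #20: r2=4+20=24
after SUB r1, r1, #1: r1=3-1=2
CMP r1, #0  (cmp 2,0)
BNE top: taken
after AND r2, r2, r5: r2=24&4=0
after ADD r2, r2, #20: r2=0+20=20
after SUB r1, r1, #1: r1=2-1=1
CMP r1, #0  (cmp 1,0)
BNE top: taken
after AND r2, r2, r5: r2=20&4=4
after ADD r2, r2, #20: r2=4+20=24
after SUB r1, r1, #1: r1=1-1=0
CMP r1, #0  (cmp 0,0)
BNE top: not taken
halt.
Total executed instructions: 24.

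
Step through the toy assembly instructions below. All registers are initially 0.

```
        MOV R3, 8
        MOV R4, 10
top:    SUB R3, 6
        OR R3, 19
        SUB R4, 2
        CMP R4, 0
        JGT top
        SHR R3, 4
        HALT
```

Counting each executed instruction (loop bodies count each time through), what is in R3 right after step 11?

R3=8
R4=10
R3=8-6=2
R3=2|19=19
R4=10-2=8
CMP R4, 0  (cmp 8,0)
JGT top: taken
R3=19-6=13
R3=13|19=31
R4=8-2=6
CMP R4, 0  (cmp 6,0)
After step 11: R3 = 31.

31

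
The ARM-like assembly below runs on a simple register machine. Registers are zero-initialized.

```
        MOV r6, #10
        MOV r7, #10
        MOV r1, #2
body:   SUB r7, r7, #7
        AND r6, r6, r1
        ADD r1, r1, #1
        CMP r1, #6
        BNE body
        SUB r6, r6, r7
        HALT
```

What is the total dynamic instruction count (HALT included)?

r6=10
r7=10
r1=2
r7=10-7=3
r6=10&2=2
r1=2+1=3
CMP r1, #6  (cmp 3,6)
BNE body: taken
r7=3-7=-4
r6=2&3=2
r1=3+1=4
CMP r1, #6  (cmp 4,6)
BNE body: taken
r7=(-4)-7=-11
r6=2&4=0
r1=4+1=5
CMP r1, #6  (cmp 5,6)
BNE body: taken
r7=(-11)-7=-18
r6=0&5=0
r1=5+1=6
CMP r1, #6  (cmp 6,6)
BNE body: not taken
r6=0-(-18)=18
halt.
Total executed instructions: 25.

25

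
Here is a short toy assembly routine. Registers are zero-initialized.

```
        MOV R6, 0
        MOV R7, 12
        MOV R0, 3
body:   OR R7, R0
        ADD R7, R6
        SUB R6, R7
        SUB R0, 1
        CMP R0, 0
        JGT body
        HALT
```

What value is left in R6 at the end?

-1

after MOV R6, 0: R6=0
after MOV R7, 12: R7=12
after MOV R0, 3: R0=3
after OR R7, R0: R7=12|3=15
after ADD R7, R6: R7=15+0=15
after SUB R6, R7: R6=0-15=-15
after SUB R0, 1: R0=3-1=2
CMP R0, 0  (cmp 2,0)
JGT body: taken
after OR R7, R0: R7=15|2=15
after ADD R7, R6: R7=15+(-15)=0
after SUB R6, R7: R6=(-15)-0=-15
after SUB R0, 1: R0=2-1=1
CMP R0, 0  (cmp 1,0)
JGT body: taken
after OR R7, R0: R7=0|1=1
after ADD R7, R6: R7=1+(-15)=-14
after SUB R6, R7: R6=(-15)-(-14)=-1
after SUB R0, 1: R0=1-1=0
CMP R0, 0  (cmp 0,0)
JGT body: not taken
halt.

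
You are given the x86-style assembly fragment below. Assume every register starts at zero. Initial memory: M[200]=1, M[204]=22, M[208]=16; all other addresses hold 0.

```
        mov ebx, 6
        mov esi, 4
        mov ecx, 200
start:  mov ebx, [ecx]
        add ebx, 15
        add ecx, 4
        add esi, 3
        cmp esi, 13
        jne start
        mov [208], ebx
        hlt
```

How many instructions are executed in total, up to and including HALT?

mov ebx, 6 → ebx=6
mov esi, 4 → esi=4
mov ecx, 200 → ecx=200
mov ebx, [ecx] → ebx=M[200]=1
add ebx, 15 → ebx=1+15=16
add ecx, 4 → ecx=200+4=204
add esi, 3 → esi=4+3=7
cmp esi, 13  (cmp 7,13)
jne start: taken
mov ebx, [ecx] → ebx=M[204]=22
add ebx, 15 → ebx=22+15=37
add ecx, 4 → ecx=204+4=208
add esi, 3 → esi=7+3=10
cmp esi, 13  (cmp 10,13)
jne start: taken
mov ebx, [ecx] → ebx=M[208]=16
add ebx, 15 → ebx=16+15=31
add ecx, 4 → ecx=208+4=212
add esi, 3 → esi=10+3=13
cmp esi, 13  (cmp 13,13)
jne start: not taken
mov [208], ebx → M[208]=31
halt.
Total executed instructions: 23.

23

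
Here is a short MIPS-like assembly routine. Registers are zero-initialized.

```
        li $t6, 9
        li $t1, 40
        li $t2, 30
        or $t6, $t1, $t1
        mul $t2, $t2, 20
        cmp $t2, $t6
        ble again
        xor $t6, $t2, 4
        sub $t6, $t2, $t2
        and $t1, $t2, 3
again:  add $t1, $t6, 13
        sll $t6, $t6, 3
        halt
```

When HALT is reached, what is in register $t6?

after li $t6, 9: $t6=9
after li $t1, 40: $t1=40
after li $t2, 30: $t2=30
after or $t6, $t1, $t1: $t6=40|40=40
after mul $t2, $t2, 20: $t2=30*20=600
cmp $t2, $t6  (cmp 600,40)
ble again: not taken
after xor $t6, $t2, 4: $t6=600^4=604
after sub $t6, $t2, $t2: $t6=600-600=0
after and $t1, $t2, 3: $t1=600&3=0
after add $t1, $t6, 13: $t1=0+13=13
after sll $t6, $t6, 3: $t6=0<<3=0
halt.

0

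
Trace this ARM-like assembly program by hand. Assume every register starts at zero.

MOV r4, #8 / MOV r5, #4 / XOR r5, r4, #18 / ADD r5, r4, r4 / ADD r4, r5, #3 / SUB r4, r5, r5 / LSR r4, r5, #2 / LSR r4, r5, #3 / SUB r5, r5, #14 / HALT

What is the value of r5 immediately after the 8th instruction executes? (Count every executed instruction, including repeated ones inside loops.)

MOV r4, #8 → r4=8
MOV r5, #4 → r5=4
XOR r5, r4, #18 → r5=8^18=26
ADD r5, r4, r4 → r5=8+8=16
ADD r4, r5, #3 → r4=16+3=19
SUB r4, r5, r5 → r4=16-16=0
LSR r4, r5, #2 → r4=16>>2=4
LSR r4, r5, #3 → r4=16>>3=2
After step 8: r5 = 16.

16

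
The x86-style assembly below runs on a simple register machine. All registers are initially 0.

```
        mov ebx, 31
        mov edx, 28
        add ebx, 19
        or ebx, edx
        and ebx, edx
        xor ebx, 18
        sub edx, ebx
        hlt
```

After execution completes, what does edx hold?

mov ebx, 31 → ebx=31
mov edx, 28 → edx=28
add ebx, 19 → ebx=31+19=50
or ebx, edx → ebx=50|28=62
and ebx, edx → ebx=62&28=28
xor ebx, 18 → ebx=28^18=14
sub edx, ebx → edx=28-14=14
halt.

14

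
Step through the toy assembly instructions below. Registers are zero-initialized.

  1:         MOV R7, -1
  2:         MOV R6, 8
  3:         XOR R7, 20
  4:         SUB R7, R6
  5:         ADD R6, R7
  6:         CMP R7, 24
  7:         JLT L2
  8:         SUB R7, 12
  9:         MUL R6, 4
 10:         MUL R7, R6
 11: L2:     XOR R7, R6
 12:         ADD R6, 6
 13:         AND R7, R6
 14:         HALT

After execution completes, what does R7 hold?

0

R7=-1
R6=8
R7=(-1)^20=-21
R7=(-21)-8=-29
R6=8+(-29)=-21
CMP R7, 24  (cmp -29,24)
JLT L2: taken
R7=(-29)^(-21)=8
R6=(-21)+6=-15
R7=8&(-15)=0
halt.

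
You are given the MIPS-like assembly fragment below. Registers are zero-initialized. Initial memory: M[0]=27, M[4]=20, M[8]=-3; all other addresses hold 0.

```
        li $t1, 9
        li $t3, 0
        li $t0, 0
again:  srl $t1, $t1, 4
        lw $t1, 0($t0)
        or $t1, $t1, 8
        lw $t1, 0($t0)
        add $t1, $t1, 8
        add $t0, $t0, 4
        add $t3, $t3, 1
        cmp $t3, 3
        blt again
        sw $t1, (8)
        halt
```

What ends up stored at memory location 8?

after li $t1, 9: $t1=9
after li $t3, 0: $t3=0
after li $t0, 0: $t0=0
after srl $t1, $t1, 4: $t1=9>>4=0
after lw $t1, 0($t0): $t1=M[0]=27
after or $t1, $t1, 8: $t1=27|8=27
after lw $t1, 0($t0): $t1=M[0]=27
after add $t1, $t1, 8: $t1=27+8=35
after add $t0, $t0, 4: $t0=0+4=4
after add $t3, $t3, 1: $t3=0+1=1
cmp $t3, 3  (cmp 1,3)
blt again: taken
after srl $t1, $t1, 4: $t1=35>>4=2
after lw $t1, 0($t0): $t1=M[4]=20
after or $t1, $t1, 8: $t1=20|8=28
after lw $t1, 0($t0): $t1=M[4]=20
after add $t1, $t1, 8: $t1=20+8=28
after add $t0, $t0, 4: $t0=4+4=8
after add $t3, $t3, 1: $t3=1+1=2
cmp $t3, 3  (cmp 2,3)
blt again: taken
after srl $t1, $t1, 4: $t1=28>>4=1
after lw $t1, 0($t0): $t1=M[8]=-3
after or $t1, $t1, 8: $t1=(-3)|8=-3
after lw $t1, 0($t0): $t1=M[8]=-3
after add $t1, $t1, 8: $t1=(-3)+8=5
after add $t0, $t0, 4: $t0=8+4=12
after add $t3, $t3, 1: $t3=2+1=3
cmp $t3, 3  (cmp 3,3)
blt again: not taken
sw $t1, (8) → M[8]=5
halt.

5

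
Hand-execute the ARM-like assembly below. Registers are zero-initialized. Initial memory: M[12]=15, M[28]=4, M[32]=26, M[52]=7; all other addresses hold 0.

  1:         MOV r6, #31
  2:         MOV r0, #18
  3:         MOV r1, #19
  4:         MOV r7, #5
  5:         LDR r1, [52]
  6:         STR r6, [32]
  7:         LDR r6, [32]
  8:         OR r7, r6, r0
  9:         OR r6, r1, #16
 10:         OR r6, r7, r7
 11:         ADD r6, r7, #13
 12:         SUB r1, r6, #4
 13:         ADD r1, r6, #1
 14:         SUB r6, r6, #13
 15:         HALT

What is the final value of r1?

45

MOV r6, #31 → r6=31
MOV r0, #18 → r0=18
MOV r1, #19 → r1=19
MOV r7, #5 → r7=5
LDR r1, [52] → r1=M[52]=7
STR r6, [32] → M[32]=31
LDR r6, [32] → r6=M[32]=31
OR r7, r6, r0 → r7=31|18=31
OR r6, r1, #16 → r6=7|16=23
OR r6, r7, r7 → r6=31|31=31
ADD r6, r7, #13 → r6=31+13=44
SUB r1, r6, #4 → r1=44-4=40
ADD r1, r6, #1 → r1=44+1=45
SUB r6, r6, #13 → r6=44-13=31
halt.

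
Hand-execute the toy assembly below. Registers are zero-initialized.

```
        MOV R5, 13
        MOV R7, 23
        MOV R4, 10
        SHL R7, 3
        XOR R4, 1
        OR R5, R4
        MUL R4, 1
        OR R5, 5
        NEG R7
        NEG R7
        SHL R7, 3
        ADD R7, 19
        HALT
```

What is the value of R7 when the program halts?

1491

MOV R5, 13 → R5=13
MOV R7, 23 → R7=23
MOV R4, 10 → R4=10
SHL R7, 3 → R7=23<<3=184
XOR R4, 1 → R4=10^1=11
OR R5, R4 → R5=13|11=15
MUL R4, 1 → R4=11*1=11
OR R5, 5 → R5=15|5=15
NEG R7 → R7=-(184)=-184
NEG R7 → R7=-(-184)=184
SHL R7, 3 → R7=184<<3=1472
ADD R7, 19 → R7=1472+19=1491
halt.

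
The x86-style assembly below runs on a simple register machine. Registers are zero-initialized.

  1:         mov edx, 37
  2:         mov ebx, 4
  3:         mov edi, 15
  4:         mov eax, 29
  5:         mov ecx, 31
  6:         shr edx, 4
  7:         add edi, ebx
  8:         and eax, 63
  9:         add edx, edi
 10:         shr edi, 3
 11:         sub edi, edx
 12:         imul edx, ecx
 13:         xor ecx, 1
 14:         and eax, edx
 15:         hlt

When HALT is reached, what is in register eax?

9

edx=37
ebx=4
edi=15
eax=29
ecx=31
edx=37>>4=2
edi=15+4=19
eax=29&63=29
edx=2+19=21
edi=19>>3=2
edi=2-21=-19
edx=21*31=651
ecx=31^1=30
eax=29&651=9
halt.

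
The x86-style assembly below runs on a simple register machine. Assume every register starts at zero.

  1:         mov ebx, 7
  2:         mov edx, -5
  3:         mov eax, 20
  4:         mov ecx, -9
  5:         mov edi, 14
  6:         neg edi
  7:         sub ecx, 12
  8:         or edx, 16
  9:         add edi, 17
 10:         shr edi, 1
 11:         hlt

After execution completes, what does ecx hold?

-21

ebx=7
edx=-5
eax=20
ecx=-9
edi=14
edi=-(14)=-14
ecx=(-9)-12=-21
edx=(-5)|16=-5
edi=(-14)+17=3
edi=3>>1=1
halt.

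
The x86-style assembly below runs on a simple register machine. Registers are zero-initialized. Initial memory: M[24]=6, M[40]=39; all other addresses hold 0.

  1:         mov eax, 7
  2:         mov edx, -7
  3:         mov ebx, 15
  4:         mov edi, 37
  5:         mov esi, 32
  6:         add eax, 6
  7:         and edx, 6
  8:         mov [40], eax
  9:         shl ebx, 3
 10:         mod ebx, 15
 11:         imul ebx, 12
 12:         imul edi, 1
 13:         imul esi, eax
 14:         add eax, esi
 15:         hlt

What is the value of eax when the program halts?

eax=7
edx=-7
ebx=15
edi=37
esi=32
eax=7+6=13
edx=(-7)&6=0
mov [40], eax → M[40]=13
ebx=15<<3=120
ebx=120%15=0
ebx=0*12=0
edi=37*1=37
esi=32*13=416
eax=13+416=429
halt.

429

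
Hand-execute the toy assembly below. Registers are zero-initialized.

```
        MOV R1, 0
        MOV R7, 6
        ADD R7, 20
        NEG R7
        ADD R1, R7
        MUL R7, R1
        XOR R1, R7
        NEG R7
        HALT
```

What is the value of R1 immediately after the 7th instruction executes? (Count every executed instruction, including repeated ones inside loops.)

-702

MOV R1, 0 → R1=0
MOV R7, 6 → R7=6
ADD R7, 20 → R7=6+20=26
NEG R7 → R7=-(26)=-26
ADD R1, R7 → R1=0+(-26)=-26
MUL R7, R1 → R7=(-26)*(-26)=676
XOR R1, R7 → R1=(-26)^676=-702
After step 7: R1 = -702.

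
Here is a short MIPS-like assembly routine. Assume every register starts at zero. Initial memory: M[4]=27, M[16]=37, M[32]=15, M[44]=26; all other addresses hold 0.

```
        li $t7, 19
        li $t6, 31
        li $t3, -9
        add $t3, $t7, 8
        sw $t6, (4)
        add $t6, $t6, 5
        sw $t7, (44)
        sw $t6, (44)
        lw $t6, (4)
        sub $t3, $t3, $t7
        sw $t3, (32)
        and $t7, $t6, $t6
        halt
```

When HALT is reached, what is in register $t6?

li $t7, 19 → $t7=19
li $t6, 31 → $t6=31
li $t3, -9 → $t3=-9
add $t3, $t7, 8 → $t3=19+8=27
sw $t6, (4) → M[4]=31
add $t6, $t6, 5 → $t6=31+5=36
sw $t7, (44) → M[44]=19
sw $t6, (44) → M[44]=36
lw $t6, (4) → $t6=M[4]=31
sub $t3, $t3, $t7 → $t3=27-19=8
sw $t3, (32) → M[32]=8
and $t7, $t6, $t6 → $t7=31&31=31
halt.

31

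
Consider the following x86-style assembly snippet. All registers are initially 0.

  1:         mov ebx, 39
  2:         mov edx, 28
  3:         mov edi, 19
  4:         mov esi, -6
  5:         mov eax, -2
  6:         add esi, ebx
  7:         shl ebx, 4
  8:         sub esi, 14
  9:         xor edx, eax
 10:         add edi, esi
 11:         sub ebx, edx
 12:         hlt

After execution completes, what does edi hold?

mov ebx, 39 → ebx=39
mov edx, 28 → edx=28
mov edi, 19 → edi=19
mov esi, -6 → esi=-6
mov eax, -2 → eax=-2
add esi, ebx → esi=(-6)+39=33
shl ebx, 4 → ebx=39<<4=624
sub esi, 14 → esi=33-14=19
xor edx, eax → edx=28^(-2)=-30
add edi, esi → edi=19+19=38
sub ebx, edx → ebx=624-(-30)=654
halt.

38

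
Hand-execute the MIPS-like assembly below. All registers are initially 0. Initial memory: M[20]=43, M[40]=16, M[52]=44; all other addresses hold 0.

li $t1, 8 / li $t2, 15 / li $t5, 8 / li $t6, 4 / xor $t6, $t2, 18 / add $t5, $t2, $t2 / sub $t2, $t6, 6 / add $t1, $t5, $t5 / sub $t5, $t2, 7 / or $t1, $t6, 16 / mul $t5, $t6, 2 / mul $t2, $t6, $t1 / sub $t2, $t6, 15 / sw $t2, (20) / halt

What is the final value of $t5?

58

li $t1, 8 → $t1=8
li $t2, 15 → $t2=15
li $t5, 8 → $t5=8
li $t6, 4 → $t6=4
xor $t6, $t2, 18 → $t6=15^18=29
add $t5, $t2, $t2 → $t5=15+15=30
sub $t2, $t6, 6 → $t2=29-6=23
add $t1, $t5, $t5 → $t1=30+30=60
sub $t5, $t2, 7 → $t5=23-7=16
or $t1, $t6, 16 → $t1=29|16=29
mul $t5, $t6, 2 → $t5=29*2=58
mul $t2, $t6, $t1 → $t2=29*29=841
sub $t2, $t6, 15 → $t2=29-15=14
sw $t2, (20) → M[20]=14
halt.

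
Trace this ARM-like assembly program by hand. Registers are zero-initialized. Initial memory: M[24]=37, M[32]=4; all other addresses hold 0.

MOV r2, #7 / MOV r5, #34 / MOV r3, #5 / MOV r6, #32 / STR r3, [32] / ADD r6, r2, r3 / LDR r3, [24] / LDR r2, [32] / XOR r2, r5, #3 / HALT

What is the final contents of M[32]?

5

MOV r2, #7 → r2=7
MOV r5, #34 → r5=34
MOV r3, #5 → r3=5
MOV r6, #32 → r6=32
STR r3, [32] → M[32]=5
ADD r6, r2, r3 → r6=7+5=12
LDR r3, [24] → r3=M[24]=37
LDR r2, [32] → r2=M[32]=5
XOR r2, r5, #3 → r2=34^3=33
halt.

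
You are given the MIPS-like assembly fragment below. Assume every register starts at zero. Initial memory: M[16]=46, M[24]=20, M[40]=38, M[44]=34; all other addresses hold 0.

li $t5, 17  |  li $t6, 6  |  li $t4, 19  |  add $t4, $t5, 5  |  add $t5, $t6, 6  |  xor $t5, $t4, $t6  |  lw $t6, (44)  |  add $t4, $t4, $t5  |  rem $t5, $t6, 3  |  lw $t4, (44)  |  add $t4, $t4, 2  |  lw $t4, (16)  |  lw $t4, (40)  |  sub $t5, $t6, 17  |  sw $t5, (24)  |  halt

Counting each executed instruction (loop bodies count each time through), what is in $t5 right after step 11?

$t5=17
$t6=6
$t4=19
$t4=17+5=22
$t5=6+6=12
$t5=22^6=16
$t6=M[44]=34
$t4=22+16=38
$t5=34%3=1
$t4=M[44]=34
$t4=34+2=36
After step 11: $t5 = 1.

1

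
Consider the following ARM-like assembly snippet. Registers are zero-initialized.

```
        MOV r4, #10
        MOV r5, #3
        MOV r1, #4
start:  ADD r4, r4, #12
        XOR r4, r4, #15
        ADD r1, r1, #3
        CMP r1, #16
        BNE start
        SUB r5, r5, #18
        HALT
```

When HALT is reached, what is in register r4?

74

MOV r4, #10 → r4=10
MOV r5, #3 → r5=3
MOV r1, #4 → r1=4
ADD r4, r4, #12 → r4=10+12=22
XOR r4, r4, #15 → r4=22^15=25
ADD r1, r1, #3 → r1=4+3=7
CMP r1, #16  (cmp 7,16)
BNE start: taken
ADD r4, r4, #12 → r4=25+12=37
XOR r4, r4, #15 → r4=37^15=42
ADD r1, r1, #3 → r1=7+3=10
CMP r1, #16  (cmp 10,16)
BNE start: taken
ADD r4, r4, #12 → r4=42+12=54
XOR r4, r4, #15 → r4=54^15=57
ADD r1, r1, #3 → r1=10+3=13
CMP r1, #16  (cmp 13,16)
BNE start: taken
ADD r4, r4, #12 → r4=57+12=69
XOR r4, r4, #15 → r4=69^15=74
ADD r1, r1, #3 → r1=13+3=16
CMP r1, #16  (cmp 16,16)
BNE start: not taken
SUB r5, r5, #18 → r5=3-18=-15
halt.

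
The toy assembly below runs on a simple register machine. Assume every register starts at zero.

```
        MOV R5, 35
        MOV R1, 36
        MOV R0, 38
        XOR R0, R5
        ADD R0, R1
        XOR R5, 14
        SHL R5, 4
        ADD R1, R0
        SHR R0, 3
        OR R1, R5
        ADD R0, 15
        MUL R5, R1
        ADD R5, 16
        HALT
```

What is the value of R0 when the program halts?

MOV R5, 35 → R5=35
MOV R1, 36 → R1=36
MOV R0, 38 → R0=38
XOR R0, R5 → R0=38^35=5
ADD R0, R1 → R0=5+36=41
XOR R5, 14 → R5=35^14=45
SHL R5, 4 → R5=45<<4=720
ADD R1, R0 → R1=36+41=77
SHR R0, 3 → R0=41>>3=5
OR R1, R5 → R1=77|720=733
ADD R0, 15 → R0=5+15=20
MUL R5, R1 → R5=720*733=527760
ADD R5, 16 → R5=527760+16=527776
halt.

20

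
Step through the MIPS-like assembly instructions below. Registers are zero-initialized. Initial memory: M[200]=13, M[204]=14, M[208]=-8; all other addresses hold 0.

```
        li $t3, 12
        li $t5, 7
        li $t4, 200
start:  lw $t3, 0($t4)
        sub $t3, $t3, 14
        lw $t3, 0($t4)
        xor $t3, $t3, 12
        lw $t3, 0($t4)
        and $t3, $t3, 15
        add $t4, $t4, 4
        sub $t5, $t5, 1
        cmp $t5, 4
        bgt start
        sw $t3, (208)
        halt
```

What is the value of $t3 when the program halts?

8

li $t3, 12 → $t3=12
li $t5, 7 → $t5=7
li $t4, 200 → $t4=200
lw $t3, 0($t4) → $t3=M[200]=13
sub $t3, $t3, 14 → $t3=13-14=-1
lw $t3, 0($t4) → $t3=M[200]=13
xor $t3, $t3, 12 → $t3=13^12=1
lw $t3, 0($t4) → $t3=M[200]=13
and $t3, $t3, 15 → $t3=13&15=13
add $t4, $t4, 4 → $t4=200+4=204
sub $t5, $t5, 1 → $t5=7-1=6
cmp $t5, 4  (cmp 6,4)
bgt start: taken
lw $t3, 0($t4) → $t3=M[204]=14
sub $t3, $t3, 14 → $t3=14-14=0
lw $t3, 0($t4) → $t3=M[204]=14
xor $t3, $t3, 12 → $t3=14^12=2
lw $t3, 0($t4) → $t3=M[204]=14
and $t3, $t3, 15 → $t3=14&15=14
add $t4, $t4, 4 → $t4=204+4=208
sub $t5, $t5, 1 → $t5=6-1=5
cmp $t5, 4  (cmp 5,4)
bgt start: taken
lw $t3, 0($t4) → $t3=M[208]=-8
sub $t3, $t3, 14 → $t3=(-8)-14=-22
lw $t3, 0($t4) → $t3=M[208]=-8
xor $t3, $t3, 12 → $t3=(-8)^12=-12
lw $t3, 0($t4) → $t3=M[208]=-8
and $t3, $t3, 15 → $t3=(-8)&15=8
add $t4, $t4, 4 → $t4=208+4=212
sub $t5, $t5, 1 → $t5=5-1=4
cmp $t5, 4  (cmp 4,4)
bgt start: not taken
sw $t3, (208) → M[208]=8
halt.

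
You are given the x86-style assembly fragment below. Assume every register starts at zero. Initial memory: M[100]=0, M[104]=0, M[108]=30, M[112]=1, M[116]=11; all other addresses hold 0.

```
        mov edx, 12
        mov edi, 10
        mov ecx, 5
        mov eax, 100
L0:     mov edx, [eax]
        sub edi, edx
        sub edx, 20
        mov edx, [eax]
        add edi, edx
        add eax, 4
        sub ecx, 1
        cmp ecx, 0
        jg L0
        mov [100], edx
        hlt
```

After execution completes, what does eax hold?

after mov edx, 12: edx=12
after mov edi, 10: edi=10
after mov ecx, 5: ecx=5
after mov eax, 100: eax=100
after mov edx, [eax]: edx=M[100]=0
after sub edi, edx: edi=10-0=10
after sub edx, 20: edx=0-20=-20
after mov edx, [eax]: edx=M[100]=0
after add edi, edx: edi=10+0=10
after add eax, 4: eax=100+4=104
after sub ecx, 1: ecx=5-1=4
cmp ecx, 0  (cmp 4,0)
jg L0: taken
after mov edx, [eax]: edx=M[104]=0
after sub edi, edx: edi=10-0=10
after sub edx, 20: edx=0-20=-20
after mov edx, [eax]: edx=M[104]=0
after add edi, edx: edi=10+0=10
after add eax, 4: eax=104+4=108
after sub ecx, 1: ecx=4-1=3
cmp ecx, 0  (cmp 3,0)
jg L0: taken
after mov edx, [eax]: edx=M[108]=30
after sub edi, edx: edi=10-30=-20
after sub edx, 20: edx=30-20=10
after mov edx, [eax]: edx=M[108]=30
after add edi, edx: edi=(-20)+30=10
after add eax, 4: eax=108+4=112
after sub ecx, 1: ecx=3-1=2
cmp ecx, 0  (cmp 2,0)
jg L0: taken
after mov edx, [eax]: edx=M[112]=1
after sub edi, edx: edi=10-1=9
after sub edx, 20: edx=1-20=-19
after mov edx, [eax]: edx=M[112]=1
after add edi, edx: edi=9+1=10
after add eax, 4: eax=112+4=116
after sub ecx, 1: ecx=2-1=1
cmp ecx, 0  (cmp 1,0)
jg L0: taken
after mov edx, [eax]: edx=M[116]=11
after sub edi, edx: edi=10-11=-1
after sub edx, 20: edx=11-20=-9
after mov edx, [eax]: edx=M[116]=11
after add edi, edx: edi=(-1)+11=10
after add eax, 4: eax=116+4=120
after sub ecx, 1: ecx=1-1=0
cmp ecx, 0  (cmp 0,0)
jg L0: not taken
mov [100], edx → M[100]=11
halt.

120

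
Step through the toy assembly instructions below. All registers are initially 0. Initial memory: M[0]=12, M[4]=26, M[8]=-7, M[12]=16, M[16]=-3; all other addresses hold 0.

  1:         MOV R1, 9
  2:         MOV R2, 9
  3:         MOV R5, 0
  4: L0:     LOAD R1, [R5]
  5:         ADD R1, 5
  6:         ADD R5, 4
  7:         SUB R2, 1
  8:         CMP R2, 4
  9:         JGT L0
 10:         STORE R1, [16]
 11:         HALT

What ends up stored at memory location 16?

2

MOV R1, 9 → R1=9
MOV R2, 9 → R2=9
MOV R5, 0 → R5=0
LOAD R1, [R5] → R1=M[0]=12
ADD R1, 5 → R1=12+5=17
ADD R5, 4 → R5=0+4=4
SUB R2, 1 → R2=9-1=8
CMP R2, 4  (cmp 8,4)
JGT L0: taken
LOAD R1, [R5] → R1=M[4]=26
ADD R1, 5 → R1=26+5=31
ADD R5, 4 → R5=4+4=8
SUB R2, 1 → R2=8-1=7
CMP R2, 4  (cmp 7,4)
JGT L0: taken
LOAD R1, [R5] → R1=M[8]=-7
ADD R1, 5 → R1=(-7)+5=-2
ADD R5, 4 → R5=8+4=12
SUB R2, 1 → R2=7-1=6
CMP R2, 4  (cmp 6,4)
JGT L0: taken
LOAD R1, [R5] → R1=M[12]=16
ADD R1, 5 → R1=16+5=21
ADD R5, 4 → R5=12+4=16
SUB R2, 1 → R2=6-1=5
CMP R2, 4  (cmp 5,4)
JGT L0: taken
LOAD R1, [R5] → R1=M[16]=-3
ADD R1, 5 → R1=(-3)+5=2
ADD R5, 4 → R5=16+4=20
SUB R2, 1 → R2=5-1=4
CMP R2, 4  (cmp 4,4)
JGT L0: not taken
STORE R1, [16] → M[16]=2
halt.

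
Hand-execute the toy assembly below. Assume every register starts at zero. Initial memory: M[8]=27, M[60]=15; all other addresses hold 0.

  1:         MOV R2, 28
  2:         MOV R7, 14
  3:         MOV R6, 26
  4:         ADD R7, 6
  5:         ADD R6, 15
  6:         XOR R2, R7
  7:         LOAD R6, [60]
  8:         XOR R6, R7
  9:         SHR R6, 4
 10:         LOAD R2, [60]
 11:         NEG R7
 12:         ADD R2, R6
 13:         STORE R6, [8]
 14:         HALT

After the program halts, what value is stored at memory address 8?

1

after MOV R2, 28: R2=28
after MOV R7, 14: R7=14
after MOV R6, 26: R6=26
after ADD R7, 6: R7=14+6=20
after ADD R6, 15: R6=26+15=41
after XOR R2, R7: R2=28^20=8
after LOAD R6, [60]: R6=M[60]=15
after XOR R6, R7: R6=15^20=27
after SHR R6, 4: R6=27>>4=1
after LOAD R2, [60]: R2=M[60]=15
after NEG R7: R7=-(20)=-20
after ADD R2, R6: R2=15+1=16
STORE R6, [8] → M[8]=1
halt.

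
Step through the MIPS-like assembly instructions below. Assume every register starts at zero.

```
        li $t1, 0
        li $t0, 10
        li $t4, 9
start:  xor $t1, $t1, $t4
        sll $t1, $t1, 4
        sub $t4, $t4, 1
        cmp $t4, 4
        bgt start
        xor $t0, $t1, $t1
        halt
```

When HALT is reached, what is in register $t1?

$t1=0
$t0=10
$t4=9
$t1=0^9=9
$t1=9<<4=144
$t4=9-1=8
cmp $t4, 4  (cmp 8,4)
bgt start: taken
$t1=144^8=152
$t1=152<<4=2432
$t4=8-1=7
cmp $t4, 4  (cmp 7,4)
bgt start: taken
$t1=2432^7=2439
$t1=2439<<4=39024
$t4=7-1=6
cmp $t4, 4  (cmp 6,4)
bgt start: taken
$t1=39024^6=39030
$t1=39030<<4=624480
$t4=6-1=5
cmp $t4, 4  (cmp 5,4)
bgt start: taken
$t1=624480^5=624485
$t1=624485<<4=9991760
$t4=5-1=4
cmp $t4, 4  (cmp 4,4)
bgt start: not taken
$t0=9991760^9991760=0
halt.

9991760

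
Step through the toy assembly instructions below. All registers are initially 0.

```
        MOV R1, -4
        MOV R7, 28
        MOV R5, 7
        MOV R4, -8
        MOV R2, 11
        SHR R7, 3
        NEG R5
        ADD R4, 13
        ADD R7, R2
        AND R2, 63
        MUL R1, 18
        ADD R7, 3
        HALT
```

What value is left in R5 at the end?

-7

R1=-4
R7=28
R5=7
R4=-8
R2=11
R7=28>>3=3
R5=-(7)=-7
R4=(-8)+13=5
R7=3+11=14
R2=11&63=11
R1=(-4)*18=-72
R7=14+3=17
halt.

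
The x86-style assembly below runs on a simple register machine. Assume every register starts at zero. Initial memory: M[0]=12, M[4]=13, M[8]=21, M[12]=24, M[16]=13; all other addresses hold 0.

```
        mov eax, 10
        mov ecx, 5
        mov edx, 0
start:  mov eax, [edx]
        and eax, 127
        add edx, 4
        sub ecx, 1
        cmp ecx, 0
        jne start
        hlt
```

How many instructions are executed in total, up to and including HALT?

34

eax=10
ecx=5
edx=0
eax=M[0]=12
eax=12&127=12
edx=0+4=4
ecx=5-1=4
cmp ecx, 0  (cmp 4,0)
jne start: taken
eax=M[4]=13
eax=13&127=13
edx=4+4=8
ecx=4-1=3
cmp ecx, 0  (cmp 3,0)
jne start: taken
eax=M[8]=21
eax=21&127=21
edx=8+4=12
ecx=3-1=2
cmp ecx, 0  (cmp 2,0)
jne start: taken
eax=M[12]=24
eax=24&127=24
edx=12+4=16
ecx=2-1=1
cmp ecx, 0  (cmp 1,0)
jne start: taken
eax=M[16]=13
eax=13&127=13
edx=16+4=20
ecx=1-1=0
cmp ecx, 0  (cmp 0,0)
jne start: not taken
halt.
Total executed instructions: 34.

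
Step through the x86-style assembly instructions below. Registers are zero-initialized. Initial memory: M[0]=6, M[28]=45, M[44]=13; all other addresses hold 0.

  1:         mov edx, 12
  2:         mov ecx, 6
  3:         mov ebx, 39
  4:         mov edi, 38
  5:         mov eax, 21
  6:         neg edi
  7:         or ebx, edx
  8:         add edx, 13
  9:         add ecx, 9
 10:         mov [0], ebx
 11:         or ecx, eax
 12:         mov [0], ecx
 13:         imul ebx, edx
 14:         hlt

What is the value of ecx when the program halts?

edx=12
ecx=6
ebx=39
edi=38
eax=21
edi=-(38)=-38
ebx=39|12=47
edx=12+13=25
ecx=6+9=15
mov [0], ebx → M[0]=47
ecx=15|21=31
mov [0], ecx → M[0]=31
ebx=47*25=1175
halt.

31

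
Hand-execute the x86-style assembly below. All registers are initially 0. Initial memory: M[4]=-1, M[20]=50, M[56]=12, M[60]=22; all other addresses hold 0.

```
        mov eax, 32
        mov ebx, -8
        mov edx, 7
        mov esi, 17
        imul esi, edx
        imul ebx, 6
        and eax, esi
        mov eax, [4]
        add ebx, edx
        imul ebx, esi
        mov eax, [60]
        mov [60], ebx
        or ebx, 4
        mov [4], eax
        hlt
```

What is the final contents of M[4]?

22

eax=32
ebx=-8
edx=7
esi=17
esi=17*7=119
ebx=(-8)*6=-48
eax=32&119=32
eax=M[4]=-1
ebx=(-48)+7=-41
ebx=(-41)*119=-4879
eax=M[60]=22
mov [60], ebx → M[60]=-4879
ebx=(-4879)|4=-4875
mov [4], eax → M[4]=22
halt.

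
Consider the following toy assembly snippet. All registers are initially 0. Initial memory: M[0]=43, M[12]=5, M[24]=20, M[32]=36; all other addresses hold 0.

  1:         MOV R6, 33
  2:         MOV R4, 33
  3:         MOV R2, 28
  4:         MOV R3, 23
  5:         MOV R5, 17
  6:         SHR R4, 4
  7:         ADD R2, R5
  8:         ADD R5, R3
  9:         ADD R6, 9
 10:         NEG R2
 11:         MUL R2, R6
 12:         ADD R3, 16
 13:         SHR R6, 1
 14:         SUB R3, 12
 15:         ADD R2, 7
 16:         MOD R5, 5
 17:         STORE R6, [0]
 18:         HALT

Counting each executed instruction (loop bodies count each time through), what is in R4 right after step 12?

MOV R6, 33 → R6=33
MOV R4, 33 → R4=33
MOV R2, 28 → R2=28
MOV R3, 23 → R3=23
MOV R5, 17 → R5=17
SHR R4, 4 → R4=33>>4=2
ADD R2, R5 → R2=28+17=45
ADD R5, R3 → R5=17+23=40
ADD R6, 9 → R6=33+9=42
NEG R2 → R2=-(45)=-45
MUL R2, R6 → R2=(-45)*42=-1890
ADD R3, 16 → R3=23+16=39
After step 12: R4 = 2.

2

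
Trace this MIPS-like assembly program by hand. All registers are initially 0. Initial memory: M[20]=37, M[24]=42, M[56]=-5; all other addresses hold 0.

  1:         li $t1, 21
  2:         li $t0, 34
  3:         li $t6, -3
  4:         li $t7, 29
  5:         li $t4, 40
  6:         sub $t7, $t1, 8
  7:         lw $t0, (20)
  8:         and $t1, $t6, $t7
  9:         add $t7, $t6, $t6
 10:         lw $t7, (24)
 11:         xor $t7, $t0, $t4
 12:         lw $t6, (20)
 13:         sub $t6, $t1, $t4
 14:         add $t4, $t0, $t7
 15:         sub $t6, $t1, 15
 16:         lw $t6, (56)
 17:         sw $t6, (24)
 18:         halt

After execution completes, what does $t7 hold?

li $t1, 21 → $t1=21
li $t0, 34 → $t0=34
li $t6, -3 → $t6=-3
li $t7, 29 → $t7=29
li $t4, 40 → $t4=40
sub $t7, $t1, 8 → $t7=21-8=13
lw $t0, (20) → $t0=M[20]=37
and $t1, $t6, $t7 → $t1=(-3)&13=13
add $t7, $t6, $t6 → $t7=(-3)+(-3)=-6
lw $t7, (24) → $t7=M[24]=42
xor $t7, $t0, $t4 → $t7=37^40=13
lw $t6, (20) → $t6=M[20]=37
sub $t6, $t1, $t4 → $t6=13-40=-27
add $t4, $t0, $t7 → $t4=37+13=50
sub $t6, $t1, 15 → $t6=13-15=-2
lw $t6, (56) → $t6=M[56]=-5
sw $t6, (24) → M[24]=-5
halt.

13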